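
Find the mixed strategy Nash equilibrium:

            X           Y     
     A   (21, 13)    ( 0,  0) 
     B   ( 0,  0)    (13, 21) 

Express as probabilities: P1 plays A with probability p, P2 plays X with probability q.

p = 0.6176, q = 0.3824

Work:
Find probabilities that make opponent indifferent:
P2 chooses q to make P1 indifferent between A and B
P1 chooses p to make P2 indifferent between X and Y
Mixed NE: P1 plays (A: 0.6176, B: 0.3824), P2 plays (X: 0.3824, Y: 0.6176)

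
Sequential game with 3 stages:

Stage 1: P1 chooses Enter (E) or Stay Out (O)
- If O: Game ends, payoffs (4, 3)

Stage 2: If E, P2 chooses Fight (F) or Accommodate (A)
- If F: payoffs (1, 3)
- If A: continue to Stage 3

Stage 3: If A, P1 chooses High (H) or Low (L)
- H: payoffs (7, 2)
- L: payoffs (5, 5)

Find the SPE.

SPE: (O, F, H); Outcome (4, 3)

Work:
Stage 3: P1 chooses H (7 vs 5)
Stage 2: P2: F->3, A->2 (anticipating H). Choose F
Stage 1: P1: O->4, E->1 (anticipating F, H). Choose O
SPE path: O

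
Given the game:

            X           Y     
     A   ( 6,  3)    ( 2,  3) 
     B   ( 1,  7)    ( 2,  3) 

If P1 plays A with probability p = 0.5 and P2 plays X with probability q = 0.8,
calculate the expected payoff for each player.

E[P1] = 3.2, E[P2] = 4.6

Work:
E[P1] = p·q·π₁(A,X) + p·(1-q)·π₁(A,Y) + (1-p)·q·π₁(B,X) + (1-p)·(1-q)·π₁(B,Y)
= 0.5·0.8·6 + 0.5·0.2·2 + 0.5·0.8·1 + 0.5·0.2·2
= 3.2

E[P2] = 4.6 (similar calculation)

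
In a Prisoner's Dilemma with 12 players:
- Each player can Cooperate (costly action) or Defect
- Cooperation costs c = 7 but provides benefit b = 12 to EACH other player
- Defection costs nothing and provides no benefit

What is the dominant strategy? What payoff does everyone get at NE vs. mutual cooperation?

Dominant: Defect; NE payoff = 0; Coop payoff = 125

Work:
Defect dominates (saves cost c = 7, benefit to others is external)
NE: All defect → everyone gets 0
If all cooperate: each receives (11)×12 - 7 = 125
Social dilemma: 125 > 0 but NE gives 0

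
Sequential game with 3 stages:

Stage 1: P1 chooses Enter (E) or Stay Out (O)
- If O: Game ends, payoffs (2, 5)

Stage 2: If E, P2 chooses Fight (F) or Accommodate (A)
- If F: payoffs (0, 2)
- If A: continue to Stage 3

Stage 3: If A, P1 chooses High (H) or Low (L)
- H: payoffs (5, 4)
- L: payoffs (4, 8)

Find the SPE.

SPE: (E, A, H); Outcome (5, 4)

Work:
Stage 3: P1 chooses H (5 vs 4)
Stage 2: P2: F->2, A->4 (anticipating H). Choose A
Stage 1: P1: O->2, E->5 (anticipating A, H). Choose E
SPE path: E -> A -> H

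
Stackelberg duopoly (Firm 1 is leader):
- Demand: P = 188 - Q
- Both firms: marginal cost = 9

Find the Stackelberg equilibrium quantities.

q₁* (leader) = 89.5, q₂* (follower) = 44.75

Work:
Follower's reaction: q₂ = (a - c - q₁)/2
Leader substitutes: π₁ = q₁·(a - q₁ - (a-c-q₁)/2 - c)
FOC: q₁* = (188 - 9)/2 = 89.50
Then: q₂* = (188 - 9 - 89.5)/2 = 44.75
Leader has first-mover advantage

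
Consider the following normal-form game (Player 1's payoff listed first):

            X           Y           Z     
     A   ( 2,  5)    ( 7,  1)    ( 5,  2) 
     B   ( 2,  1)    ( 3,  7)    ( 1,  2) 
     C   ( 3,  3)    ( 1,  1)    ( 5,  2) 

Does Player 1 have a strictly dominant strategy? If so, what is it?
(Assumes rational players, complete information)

No strictly dominant strategy exists for Player 1

Work:
A strategy strictly dominates another if it gives a strictly higher payoff against every opponent action. Compare each pair of P1's strategies column-by-column:
  A vs B: [2 vs 2, 7 vs 3, 5 vs 1] → A does not strictly dominate B (column X: 2 ≤ 2)
  A vs C: [2 vs 3, 7 vs 1, 5 vs 5] → A does not strictly dominate C (column X: 2 ≤ 3)
  B vs A: [2 vs 2, 3 vs 7, 1 vs 5] → B does not strictly dominate A (column X: 2 ≤ 2)
  B vs C: [2 vs 3, 3 vs 1, 1 vs 5] → B does not strictly dominate C (column X: 2 ≤ 3)
  C vs A: [3 vs 2, 1 vs 7, 5 vs 5] → C does not strictly dominate A (column Y: 1 ≤ 7)
  C vs B: [3 vs 2, 1 vs 3, 5 vs 1] → C does not strictly dominate B (column Y: 1 ≤ 3)
No single strategy strictly dominates all others → no strictly dominant strategy.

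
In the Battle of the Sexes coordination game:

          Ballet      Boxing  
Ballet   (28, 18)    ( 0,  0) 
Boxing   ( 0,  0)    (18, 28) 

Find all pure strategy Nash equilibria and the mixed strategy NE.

Pure NE: (Ballet, Ballet) and (Boxing, Boxing); Mixed NE: p = 0.6087, q = 0.3913

Work:
Check pure NE:
(Ballet, Ballet): (28, 18) - no unilateral deviation beneficial
(Boxing, Boxing): (18, 28) - no unilateral deviation beneficial
Mixed NE: P1 plays Ballet with p = 0.6087, P2 plays Ballet with q = 0.3913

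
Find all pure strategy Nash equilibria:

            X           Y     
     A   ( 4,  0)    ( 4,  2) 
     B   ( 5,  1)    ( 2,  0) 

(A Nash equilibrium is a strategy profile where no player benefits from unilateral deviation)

Nash equilibrium: (A, Y), (B, X)

Work:
Best responses:
  P1 vs X: payoffs [4, 5] → best response B (payoff 5)
  P1 vs Y: payoffs [4, 2] → best response A (payoff 4)
  P2 vs A: payoffs [0, 2] → best response Y (payoff 2)
  P2 vs B: payoffs [1, 0] → best response X (payoff 1)
Mutual best responses: (A,Y), (B,X) → Nash equilibria.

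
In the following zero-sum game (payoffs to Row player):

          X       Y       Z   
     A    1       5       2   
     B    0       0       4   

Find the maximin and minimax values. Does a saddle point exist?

Maximin = 1, Minimax = 1, Saddle: True

Work:
Row minimums: [1, 0] → maximin = 1
Column maximums: [1, 5, 4] → minimax = 1
Saddle point exists! Game value = 1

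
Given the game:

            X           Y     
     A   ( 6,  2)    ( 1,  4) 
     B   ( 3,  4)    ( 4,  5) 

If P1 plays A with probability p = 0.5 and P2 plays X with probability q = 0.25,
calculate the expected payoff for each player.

E[P1] = 3.0, E[P2] = 4.125

Work:
E[P1] = p·q·π₁(A,X) + p·(1-q)·π₁(A,Y) + (1-p)·q·π₁(B,X) + (1-p)·(1-q)·π₁(B,Y)
= 0.5·0.25·6 + 0.5·0.75·1 + 0.5·0.25·3 + 0.5·0.75·4
= 3.0

E[P2] = 4.125 (similar calculation)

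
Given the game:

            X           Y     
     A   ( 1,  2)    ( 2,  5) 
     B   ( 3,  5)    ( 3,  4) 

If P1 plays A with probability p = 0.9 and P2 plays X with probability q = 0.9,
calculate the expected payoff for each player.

E[P1] = 1.29, E[P2] = 2.56

Work:
E[P1] = p·q·π₁(A,X) + p·(1-q)·π₁(A,Y) + (1-p)·q·π₁(B,X) + (1-p)·(1-q)·π₁(B,Y)
= 0.9·0.9·1 + 0.9·0.1·2 + 0.1·0.9·3 + 0.1·0.1·3
= 1.29

E[P2] = 2.56 (similar calculation)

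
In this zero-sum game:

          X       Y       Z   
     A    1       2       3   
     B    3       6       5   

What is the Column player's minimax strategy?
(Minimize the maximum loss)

Column should play X, value = 3

Work:
Column player minimizes Row's maximum payoff:
Column X: max payoff to Row = 3
Column Y: max payoff to Row = 6
Column Z: max payoff to Row = 5
Minimum is 3, achieved by column X.
Minimax strategy: X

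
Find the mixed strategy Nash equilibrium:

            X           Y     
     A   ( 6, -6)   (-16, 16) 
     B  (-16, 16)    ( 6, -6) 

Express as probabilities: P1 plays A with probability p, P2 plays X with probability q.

p = 0.5, q = 0.5

Work:
Find probabilities that make opponent indifferent:
P2 chooses q to make P1 indifferent between A and B
P1 chooses p to make P2 indifferent between X and Y
Mixed NE: P1 plays (A: 0.5, B: 0.5), P2 plays (X: 0.5, Y: 0.5)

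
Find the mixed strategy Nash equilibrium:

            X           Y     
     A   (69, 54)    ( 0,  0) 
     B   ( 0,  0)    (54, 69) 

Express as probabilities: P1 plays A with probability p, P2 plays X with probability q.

p = 0.561, q = 0.439

Work:
Find probabilities that make opponent indifferent:
P2 chooses q to make P1 indifferent between A and B
P1 chooses p to make P2 indifferent between X and Y
Mixed NE: P1 plays (A: 0.561, B: 0.439), P2 plays (X: 0.439, Y: 0.561)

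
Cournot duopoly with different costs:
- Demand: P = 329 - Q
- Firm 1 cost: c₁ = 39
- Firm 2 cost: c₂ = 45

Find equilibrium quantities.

q₁* = 98.67, q₂* = 92.67

Work:
Reaction: q₁ = (329 - 39 - q₂)/2
Reaction: q₂ = (329 - 45 - q₁)/2
Solve simultaneously:
q₁* = (329 - 2×39 + 45)/3 = 98.67
q₂* = (329 - 2×45 + 39)/3 = 92.67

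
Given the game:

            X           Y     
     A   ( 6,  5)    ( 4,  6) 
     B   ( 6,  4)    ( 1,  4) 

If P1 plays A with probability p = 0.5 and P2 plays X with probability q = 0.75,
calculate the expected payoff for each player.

E[P1] = 5.125, E[P2] = 4.625

Work:
E[P1] = p·q·π₁(A,X) + p·(1-q)·π₁(A,Y) + (1-p)·q·π₁(B,X) + (1-p)·(1-q)·π₁(B,Y)
= 0.5·0.75·6 + 0.5·0.25·4 + 0.5·0.75·6 + 0.5·0.25·1
= 5.125

E[P2] = 4.625 (similar calculation)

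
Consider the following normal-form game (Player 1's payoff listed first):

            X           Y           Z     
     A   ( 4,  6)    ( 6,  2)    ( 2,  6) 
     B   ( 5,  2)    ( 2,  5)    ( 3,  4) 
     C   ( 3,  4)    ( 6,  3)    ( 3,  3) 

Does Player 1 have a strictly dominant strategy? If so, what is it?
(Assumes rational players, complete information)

No strictly dominant strategy exists for Player 1

Work:
A strategy strictly dominates another if it gives a strictly higher payoff against every opponent action. Compare each pair of P1's strategies column-by-column:
  A vs B: [4 vs 5, 6 vs 2, 2 vs 3] → A does not strictly dominate B (column X: 4 ≤ 5)
  A vs C: [4 vs 3, 6 vs 6, 2 vs 3] → A does not strictly dominate C (column Y: 6 ≤ 6)
  B vs A: [5 vs 4, 2 vs 6, 3 vs 2] → B does not strictly dominate A (column Y: 2 ≤ 6)
  B vs C: [5 vs 3, 2 vs 6, 3 vs 3] → B does not strictly dominate C (column Y: 2 ≤ 6)
  C vs A: [3 vs 4, 6 vs 6, 3 vs 2] → C does not strictly dominate A (column X: 3 ≤ 4)
  C vs B: [3 vs 5, 6 vs 2, 3 vs 3] → C does not strictly dominate B (column X: 3 ≤ 5)
No single strategy strictly dominates all others → no strictly dominant strategy.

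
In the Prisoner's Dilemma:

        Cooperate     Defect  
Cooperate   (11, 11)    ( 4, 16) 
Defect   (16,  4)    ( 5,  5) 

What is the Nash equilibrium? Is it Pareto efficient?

(Defect, Defect) is NE; not Pareto efficient

Work:
Defect dominates Cooperate for both players:
If P2 cooperates: Defect (16) > Cooperate (11)
If P2 defects: Defect (5) > Cooperate (4)
NE: (Defect, Defect) with payoff (5, 5)
But (Cooperate, Cooperate) = (11, 11) Pareto dominates (5, 5)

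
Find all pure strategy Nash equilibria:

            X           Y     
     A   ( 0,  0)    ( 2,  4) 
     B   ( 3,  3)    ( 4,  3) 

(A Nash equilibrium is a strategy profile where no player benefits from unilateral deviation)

Nash equilibrium: (B, X), (B, Y)

Work:
Best responses:
  P1 vs X: payoffs [0, 3] → best response B (payoff 3)
  P1 vs Y: payoffs [2, 4] → best response B (payoff 4)
  P2 vs A: payoffs [0, 4] → best response Y (payoff 4)
  P2 vs B: payoffs [3, 3] → best response X/Y (payoff 3)
Mutual best responses: (B,X), (B,Y) → Nash equilibria.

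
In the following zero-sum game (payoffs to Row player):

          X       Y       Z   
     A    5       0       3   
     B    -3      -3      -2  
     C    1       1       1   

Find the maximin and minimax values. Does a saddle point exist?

Maximin = 1, Minimax = 1, Saddle: True

Work:
Row minimums: [0, -3, 1] → maximin = 1
Column maximums: [5, 1, 3] → minimax = 1
Saddle point exists! Game value = 1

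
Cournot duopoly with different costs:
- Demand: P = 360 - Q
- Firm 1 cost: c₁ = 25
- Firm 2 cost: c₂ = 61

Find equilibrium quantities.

q₁* = 123.67, q₂* = 87.67

Work:
Reaction: q₁ = (360 - 25 - q₂)/2
Reaction: q₂ = (360 - 61 - q₁)/2
Solve simultaneously:
q₁* = (360 - 2×25 + 61)/3 = 123.67
q₂* = (360 - 2×61 + 25)/3 = 87.67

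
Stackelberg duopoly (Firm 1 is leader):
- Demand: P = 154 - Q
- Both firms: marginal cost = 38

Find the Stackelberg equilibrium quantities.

q₁* (leader) = 58.0, q₂* (follower) = 29.0

Work:
Follower's reaction: q₂ = (a - c - q₁)/2
Leader substitutes: π₁ = q₁·(a - q₁ - (a-c-q₁)/2 - c)
FOC: q₁* = (154 - 38)/2 = 58.00
Then: q₂* = (154 - 38 - 58.0)/2 = 29.00
Leader has first-mover advantage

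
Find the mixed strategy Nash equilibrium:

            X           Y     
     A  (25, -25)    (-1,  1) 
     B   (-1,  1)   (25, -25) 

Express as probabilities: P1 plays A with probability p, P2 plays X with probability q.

p = 0.5, q = 0.5

Work:
Find probabilities that make opponent indifferent:
P2 chooses q to make P1 indifferent between A and B
P1 chooses p to make P2 indifferent between X and Y
Mixed NE: P1 plays (A: 0.5, B: 0.5), P2 plays (X: 0.5, Y: 0.5)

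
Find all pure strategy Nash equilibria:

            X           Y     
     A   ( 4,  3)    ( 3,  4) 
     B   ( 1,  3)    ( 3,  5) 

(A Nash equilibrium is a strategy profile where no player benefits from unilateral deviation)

Nash equilibrium: (A, Y), (B, Y)

Work:
Best responses:
  P1 vs X: payoffs [4, 1] → best response A (payoff 4)
  P1 vs Y: payoffs [3, 3] → best response A/B (payoff 3)
  P2 vs A: payoffs [3, 4] → best response Y (payoff 4)
  P2 vs B: payoffs [3, 5] → best response Y (payoff 5)
Mutual best responses: (A,Y), (B,Y) → Nash equilibria.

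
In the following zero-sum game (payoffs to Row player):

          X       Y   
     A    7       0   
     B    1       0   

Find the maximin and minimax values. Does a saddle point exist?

Maximin = 0, Minimax = 0, Saddle: True

Work:
Row minimums: [0, 0] → maximin = 0
Column maximums: [7, 0] → minimax = 0
Saddle point exists! Game value = 0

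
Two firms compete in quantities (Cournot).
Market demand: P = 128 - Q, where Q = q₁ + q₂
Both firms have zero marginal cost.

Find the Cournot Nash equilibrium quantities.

q₁* = q₂* = 42.67; P* = 42.67

Work:
Profit: π_i = P·q_i = (a - q_i - q_j)·q_i
FOC: ∂π_i/∂q_i = a - 2q_i - q_j = 0
Reaction function: q_i = (128 - q_j)/2
Symmetry: q* = 128/3 = 42.67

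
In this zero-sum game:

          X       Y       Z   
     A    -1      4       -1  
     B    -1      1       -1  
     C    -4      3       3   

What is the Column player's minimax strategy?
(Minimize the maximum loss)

Column should play X, value = -1

Work:
Column player minimizes Row's maximum payoff:
Column X: max payoff to Row = -1
Column Y: max payoff to Row = 4
Column Z: max payoff to Row = 3
Minimum is -1, achieved by column X.
Minimax strategy: X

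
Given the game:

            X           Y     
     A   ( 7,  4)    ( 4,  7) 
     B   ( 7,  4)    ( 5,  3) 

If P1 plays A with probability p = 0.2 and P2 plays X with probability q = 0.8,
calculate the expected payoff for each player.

E[P1] = 6.56, E[P2] = 3.96

Work:
E[P1] = p·q·π₁(A,X) + p·(1-q)·π₁(A,Y) + (1-p)·q·π₁(B,X) + (1-p)·(1-q)·π₁(B,Y)
= 0.2·0.8·7 + 0.2·0.2·4 + 0.8·0.8·7 + 0.8·0.2·5
= 6.56

E[P2] = 3.96 (similar calculation)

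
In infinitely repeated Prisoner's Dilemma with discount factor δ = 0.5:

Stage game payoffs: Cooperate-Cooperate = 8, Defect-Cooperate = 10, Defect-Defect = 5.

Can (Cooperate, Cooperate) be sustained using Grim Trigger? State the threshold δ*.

δ* = 0.4; since δ = 0.5 ≥ 0.4, cooperation can be sustained

Work:
For Grim Trigger:
Cooperate forever: 8/(1-δ)
Defect then punished: 10 + 5·δ/(1-δ)
Need: 8/(1-δ) ≥ 10 + 5·δ/(1-δ)
Solving: δ ≥ (T-R)/(T-P) = (10-8)/(10-5) = 0.4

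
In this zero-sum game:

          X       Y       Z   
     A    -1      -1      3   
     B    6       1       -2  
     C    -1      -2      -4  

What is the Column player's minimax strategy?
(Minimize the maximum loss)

Column should play Y, value = 1

Work:
Column player minimizes Row's maximum payoff:
Column X: max payoff to Row = 6
Column Y: max payoff to Row = 1
Column Z: max payoff to Row = 3
Minimum is 1, achieved by column Y.
Minimax strategy: Y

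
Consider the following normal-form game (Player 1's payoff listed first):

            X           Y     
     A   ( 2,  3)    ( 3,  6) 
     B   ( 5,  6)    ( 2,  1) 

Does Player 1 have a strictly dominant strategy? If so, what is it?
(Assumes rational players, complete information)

No strictly dominant strategy exists for Player 1

Work:
A strategy strictly dominates another if it gives a strictly higher payoff against every opponent action. Compare each pair of P1's strategies column-by-column:
  A vs B: [2 vs 5, 3 vs 2] → A does not strictly dominate B (column X: 2 ≤ 5)
  B vs A: [5 vs 2, 2 vs 3] → B does not strictly dominate A (column Y: 2 ≤ 3)
No single strategy strictly dominates all others → no strictly dominant strategy.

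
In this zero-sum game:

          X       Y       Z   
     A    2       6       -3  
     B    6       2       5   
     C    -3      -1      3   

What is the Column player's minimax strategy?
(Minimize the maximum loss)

Column should play Z, value = 5

Work:
Column player minimizes Row's maximum payoff:
Column X: max payoff to Row = 6
Column Y: max payoff to Row = 6
Column Z: max payoff to Row = 5
Minimum is 5, achieved by column Z.
Minimax strategy: Z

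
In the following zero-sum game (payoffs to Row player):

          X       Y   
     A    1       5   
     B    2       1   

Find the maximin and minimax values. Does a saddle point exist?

Maximin = 1, Minimax = 2, Saddle: False

Work:
Row minimums: [1, 1] → maximin = 1
Column maximums: [2, 5] → minimax = 2
No saddle point (maximin ≠ minimax). Mixed strategy needed.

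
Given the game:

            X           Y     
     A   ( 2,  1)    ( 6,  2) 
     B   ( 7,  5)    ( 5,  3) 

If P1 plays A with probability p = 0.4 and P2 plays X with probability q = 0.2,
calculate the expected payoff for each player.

E[P1] = 5.32, E[P2] = 2.76

Work:
E[P1] = p·q·π₁(A,X) + p·(1-q)·π₁(A,Y) + (1-p)·q·π₁(B,X) + (1-p)·(1-q)·π₁(B,Y)
= 0.4·0.2·2 + 0.4·0.8·6 + 0.6·0.2·7 + 0.6·0.8·5
= 5.32

E[P2] = 2.76 (similar calculation)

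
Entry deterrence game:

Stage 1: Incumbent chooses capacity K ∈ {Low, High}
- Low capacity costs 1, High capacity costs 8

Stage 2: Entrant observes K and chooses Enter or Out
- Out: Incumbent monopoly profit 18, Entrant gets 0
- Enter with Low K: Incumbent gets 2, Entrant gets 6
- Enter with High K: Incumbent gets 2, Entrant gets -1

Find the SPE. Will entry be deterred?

SPE: (High, Enter|Low, Out|High); Entry deterred. Incumbent net profit = 10

Work:
After Low K: Entrant enters (6 > 0)
After High K: Entrant stays out (-1 < 0)
Incumbent: Low → 2−1=1, High → 18−8=10
Incumbent chooses High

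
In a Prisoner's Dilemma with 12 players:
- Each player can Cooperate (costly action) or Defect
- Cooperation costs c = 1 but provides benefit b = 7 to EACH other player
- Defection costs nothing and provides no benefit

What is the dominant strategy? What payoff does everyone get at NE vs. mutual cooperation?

Dominant: Defect; NE payoff = 0; Coop payoff = 76

Work:
Defect dominates (saves cost c = 1, benefit to others is external)
NE: All defect → everyone gets 0
If all cooperate: each receives (11)×7 - 1 = 76
Social dilemma: 76 > 0 but NE gives 0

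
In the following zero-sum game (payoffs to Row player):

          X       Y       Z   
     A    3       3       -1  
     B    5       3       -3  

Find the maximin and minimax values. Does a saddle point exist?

Maximin = -1, Minimax = -1, Saddle: True

Work:
Row minimums: [-1, -3] → maximin = -1
Column maximums: [5, 3, -1] → minimax = -1
Saddle point exists! Game value = -1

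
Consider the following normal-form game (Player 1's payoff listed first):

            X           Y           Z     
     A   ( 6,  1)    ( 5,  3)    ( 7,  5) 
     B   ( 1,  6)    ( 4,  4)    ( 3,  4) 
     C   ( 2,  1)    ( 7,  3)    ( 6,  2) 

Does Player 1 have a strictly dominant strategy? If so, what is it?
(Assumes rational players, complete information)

No strictly dominant strategy exists for Player 1

Work:
A strategy strictly dominates another if it gives a strictly higher payoff against every opponent action. Compare each pair of P1's strategies column-by-column:
  A vs B: [6 vs 1, 5 vs 4, 7 vs 3] → A strictly dominates B
  A vs C: [6 vs 2, 5 vs 7, 7 vs 6] → A does not strictly dominate C (column Y: 5 ≤ 7)
  B vs A: [1 vs 6, 4 vs 5, 3 vs 7] → B does not strictly dominate A (column X: 1 ≤ 6)
  B vs C: [1 vs 2, 4 vs 7, 3 vs 6] → B does not strictly dominate C (column X: 1 ≤ 2)
  C vs A: [2 vs 6, 7 vs 5, 6 vs 7] → C does not strictly dominate A (column X: 2 ≤ 6)
  C vs B: [2 vs 1, 7 vs 4, 6 vs 3] → C strictly dominates B
No single strategy strictly dominates all others → no strictly dominant strategy.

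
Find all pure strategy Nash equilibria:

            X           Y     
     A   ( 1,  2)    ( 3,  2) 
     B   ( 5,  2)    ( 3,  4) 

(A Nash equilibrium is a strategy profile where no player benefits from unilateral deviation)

Nash equilibrium: (A, Y), (B, Y)

Work:
Best responses:
  P1 vs X: payoffs [1, 5] → best response B (payoff 5)
  P1 vs Y: payoffs [3, 3] → best response A/B (payoff 3)
  P2 vs A: payoffs [2, 2] → best response X/Y (payoff 2)
  P2 vs B: payoffs [2, 4] → best response Y (payoff 4)
Mutual best responses: (A,Y), (B,Y) → Nash equilibria.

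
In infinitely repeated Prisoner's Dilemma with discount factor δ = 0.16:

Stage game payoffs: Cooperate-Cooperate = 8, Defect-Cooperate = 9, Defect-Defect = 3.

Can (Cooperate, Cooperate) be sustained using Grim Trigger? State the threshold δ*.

δ* = 0.1667; since δ = 0.16 < 0.1667, cooperation cannot be sustained

Work:
For Grim Trigger:
Cooperate forever: 8/(1-δ)
Defect then punished: 9 + 3·δ/(1-δ)
Need: 8/(1-δ) ≥ 9 + 3·δ/(1-δ)
Solving: δ ≥ (T-R)/(T-P) = (9-8)/(9-3) = 0.1667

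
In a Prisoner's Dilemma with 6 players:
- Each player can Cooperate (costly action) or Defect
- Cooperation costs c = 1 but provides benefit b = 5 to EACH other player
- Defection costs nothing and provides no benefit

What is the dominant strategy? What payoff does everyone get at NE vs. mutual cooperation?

Dominant: Defect; NE payoff = 0; Coop payoff = 24

Work:
Defect dominates (saves cost c = 1, benefit to others is external)
NE: All defect → everyone gets 0
If all cooperate: each receives (5)×5 - 1 = 24
Social dilemma: 24 > 0 but NE gives 0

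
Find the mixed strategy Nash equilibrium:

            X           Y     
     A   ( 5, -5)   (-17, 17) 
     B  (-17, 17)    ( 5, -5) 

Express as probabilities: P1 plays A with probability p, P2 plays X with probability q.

p = 0.5, q = 0.5

Work:
Find probabilities that make opponent indifferent:
P2 chooses q to make P1 indifferent between A and B
P1 chooses p to make P2 indifferent between X and Y
Mixed NE: P1 plays (A: 0.5, B: 0.5), P2 plays (X: 0.5, Y: 0.5)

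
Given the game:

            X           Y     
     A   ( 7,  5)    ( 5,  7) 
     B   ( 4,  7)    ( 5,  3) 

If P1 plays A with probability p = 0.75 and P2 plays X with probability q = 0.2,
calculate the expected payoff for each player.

E[P1] = 5.25, E[P2] = 5.9

Work:
E[P1] = p·q·π₁(A,X) + p·(1-q)·π₁(A,Y) + (1-p)·q·π₁(B,X) + (1-p)·(1-q)·π₁(B,Y)
= 0.75·0.2·7 + 0.75·0.8·5 + 0.25·0.2·4 + 0.25·0.8·5
= 5.25

E[P2] = 5.9 (similar calculation)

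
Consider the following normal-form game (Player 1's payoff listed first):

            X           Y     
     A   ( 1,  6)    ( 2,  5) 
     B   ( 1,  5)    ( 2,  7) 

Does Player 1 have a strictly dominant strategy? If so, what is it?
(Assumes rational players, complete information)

No strictly dominant strategy exists for Player 1

Work:
A strategy strictly dominates another if it gives a strictly higher payoff against every opponent action. Compare each pair of P1's strategies column-by-column:
  A vs B: [1 vs 1, 2 vs 2] → A does not strictly dominate B (column X: 1 ≤ 1)
  B vs A: [1 vs 1, 2 vs 2] → B does not strictly dominate A (column X: 1 ≤ 1)
No single strategy strictly dominates all others → no strictly dominant strategy.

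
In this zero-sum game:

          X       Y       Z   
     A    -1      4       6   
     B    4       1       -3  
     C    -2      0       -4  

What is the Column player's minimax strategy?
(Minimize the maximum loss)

Column should play X or Y (all achieve the minimum), value = 4

Work:
Column player minimizes Row's maximum payoff:
Column X: max payoff to Row = 4
Column Y: max payoff to Row = 4
Column Z: max payoff to Row = 6
Minimum is 4, achieved by columns X, Y (tied).
Each of X or Y is a minimax strategy.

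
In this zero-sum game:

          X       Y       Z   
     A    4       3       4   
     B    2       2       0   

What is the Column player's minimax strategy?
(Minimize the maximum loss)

Column should play Y, value = 3

Work:
Column player minimizes Row's maximum payoff:
Column X: max payoff to Row = 4
Column Y: max payoff to Row = 3
Column Z: max payoff to Row = 4
Minimum is 3, achieved by column Y.
Minimax strategy: Y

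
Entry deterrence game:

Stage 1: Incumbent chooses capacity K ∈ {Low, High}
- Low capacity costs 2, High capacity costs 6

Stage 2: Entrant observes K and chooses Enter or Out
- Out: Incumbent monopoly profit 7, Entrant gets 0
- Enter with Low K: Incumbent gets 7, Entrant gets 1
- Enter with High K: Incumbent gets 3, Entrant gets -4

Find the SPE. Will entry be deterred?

SPE: (Low, Enter|Low, Out|High); Entry not deterred. Incumbent net profit = 5, Entrant gets 1

Work:
After Low K: Entrant enters (1 > 0)
After High K: Entrant stays out (-4 < 0)
Incumbent: Low → 7−2=5, High → 7−6=1
Incumbent chooses Low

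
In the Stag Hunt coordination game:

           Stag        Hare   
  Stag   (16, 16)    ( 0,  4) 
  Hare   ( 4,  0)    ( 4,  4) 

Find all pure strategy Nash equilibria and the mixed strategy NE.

Pure NE: (Stag, Stag) and (Hare, Hare); Mixed NE: p = 0.25, q = 0.25

Work:
Check pure NE:
(Stag, Stag): (16, 16) - no unilateral deviation beneficial
(Hare, Hare): (4, 4) - no unilateral deviation beneficial
Mixed NE: P1 plays Stag with p = 0.25, P2 plays Stag with q = 0.25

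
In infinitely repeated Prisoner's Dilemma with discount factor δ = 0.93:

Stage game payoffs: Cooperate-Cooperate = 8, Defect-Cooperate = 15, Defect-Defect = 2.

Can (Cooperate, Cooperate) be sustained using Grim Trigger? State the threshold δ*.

δ* = 0.5385; since δ = 0.93 ≥ 0.5385, cooperation can be sustained

Work:
For Grim Trigger:
Cooperate forever: 8/(1-δ)
Defect then punished: 15 + 2·δ/(1-δ)
Need: 8/(1-δ) ≥ 15 + 2·δ/(1-δ)
Solving: δ ≥ (T-R)/(T-P) = (15-8)/(15-2) = 0.5385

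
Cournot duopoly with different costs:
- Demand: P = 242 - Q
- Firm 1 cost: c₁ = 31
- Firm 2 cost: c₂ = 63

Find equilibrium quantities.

q₁* = 81.0, q₂* = 49.0

Work:
Reaction: q₁ = (242 - 31 - q₂)/2
Reaction: q₂ = (242 - 63 - q₁)/2
Solve simultaneously:
q₁* = (242 - 2×31 + 63)/3 = 81.0
q₂* = (242 - 2×63 + 31)/3 = 49.0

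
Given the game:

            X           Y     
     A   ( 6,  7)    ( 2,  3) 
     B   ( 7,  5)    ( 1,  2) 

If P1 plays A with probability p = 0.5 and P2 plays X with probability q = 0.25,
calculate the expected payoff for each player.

E[P1] = 2.75, E[P2] = 3.375

Work:
E[P1] = p·q·π₁(A,X) + p·(1-q)·π₁(A,Y) + (1-p)·q·π₁(B,X) + (1-p)·(1-q)·π₁(B,Y)
= 0.5·0.25·6 + 0.5·0.75·2 + 0.5·0.25·7 + 0.5·0.75·1
= 2.75

E[P2] = 3.375 (similar calculation)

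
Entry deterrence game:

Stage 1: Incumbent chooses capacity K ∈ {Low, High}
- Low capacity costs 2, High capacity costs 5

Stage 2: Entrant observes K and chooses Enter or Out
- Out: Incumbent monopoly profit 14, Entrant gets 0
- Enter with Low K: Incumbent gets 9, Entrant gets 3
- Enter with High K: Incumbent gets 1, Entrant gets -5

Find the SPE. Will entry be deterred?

SPE: (High, Enter|Low, Out|High); Entry deterred. Incumbent net profit = 9

Work:
After Low K: Entrant enters (3 > 0)
After High K: Entrant stays out (-5 < 0)
Incumbent: Low → 9−2=7, High → 14−5=9
Incumbent chooses High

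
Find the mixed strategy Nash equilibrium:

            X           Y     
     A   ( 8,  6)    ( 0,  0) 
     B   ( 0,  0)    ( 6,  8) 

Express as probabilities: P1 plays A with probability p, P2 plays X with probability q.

p = 0.5714, q = 0.4286

Work:
Find probabilities that make opponent indifferent:
P2 chooses q to make P1 indifferent between A and B
P1 chooses p to make P2 indifferent between X and Y
Mixed NE: P1 plays (A: 0.5714, B: 0.4286), P2 plays (X: 0.4286, Y: 0.5714)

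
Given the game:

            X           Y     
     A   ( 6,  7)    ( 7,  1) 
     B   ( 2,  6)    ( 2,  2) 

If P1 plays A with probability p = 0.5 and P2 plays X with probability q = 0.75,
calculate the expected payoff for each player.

E[P1] = 4.125, E[P2] = 5.25

Work:
E[P1] = p·q·π₁(A,X) + p·(1-q)·π₁(A,Y) + (1-p)·q·π₁(B,X) + (1-p)·(1-q)·π₁(B,Y)
= 0.5·0.75·6 + 0.5·0.25·7 + 0.5·0.75·2 + 0.5·0.25·2
= 4.125

E[P2] = 5.25 (similar calculation)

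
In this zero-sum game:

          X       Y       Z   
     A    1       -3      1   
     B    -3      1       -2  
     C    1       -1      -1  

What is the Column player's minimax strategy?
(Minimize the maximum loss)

Column should play X or Y or Z (all achieve the minimum), value = 1

Work:
Column player minimizes Row's maximum payoff:
Column X: max payoff to Row = 1
Column Y: max payoff to Row = 1
Column Z: max payoff to Row = 1
Minimum is 1, achieved by columns X, Y, Z (tied).
Each of X or Y or Z is a minimax strategy.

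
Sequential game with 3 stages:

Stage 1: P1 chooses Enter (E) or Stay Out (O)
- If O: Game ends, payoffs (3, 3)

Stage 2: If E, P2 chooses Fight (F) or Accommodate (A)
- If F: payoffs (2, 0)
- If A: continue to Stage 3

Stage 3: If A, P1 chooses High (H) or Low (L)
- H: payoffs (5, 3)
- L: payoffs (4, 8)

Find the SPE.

SPE: (E, A, H); Outcome (5, 3)

Work:
Stage 3: P1 chooses H (5 vs 4)
Stage 2: P2: F->0, A->3 (anticipating H). Choose A
Stage 1: P1: O->3, E->5 (anticipating A, H). Choose E
SPE path: E -> A -> H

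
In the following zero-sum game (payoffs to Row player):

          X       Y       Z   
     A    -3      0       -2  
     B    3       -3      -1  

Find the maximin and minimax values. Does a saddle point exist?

Maximin = -3, Minimax = -1, Saddle: False

Work:
Row minimums: [-3, -3] → maximin = -3
Column maximums: [3, 0, -1] → minimax = -1
No saddle point (maximin ≠ minimax). Mixed strategy needed.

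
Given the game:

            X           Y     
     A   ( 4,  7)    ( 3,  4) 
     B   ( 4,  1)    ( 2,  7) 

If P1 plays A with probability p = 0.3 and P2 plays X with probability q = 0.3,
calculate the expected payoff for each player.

E[P1] = 2.81, E[P2] = 5.11

Work:
E[P1] = p·q·π₁(A,X) + p·(1-q)·π₁(A,Y) + (1-p)·q·π₁(B,X) + (1-p)·(1-q)·π₁(B,Y)
= 0.3·0.3·4 + 0.3·0.7·3 + 0.7·0.3·4 + 0.7·0.7·2
= 2.81

E[P2] = 5.11 (similar calculation)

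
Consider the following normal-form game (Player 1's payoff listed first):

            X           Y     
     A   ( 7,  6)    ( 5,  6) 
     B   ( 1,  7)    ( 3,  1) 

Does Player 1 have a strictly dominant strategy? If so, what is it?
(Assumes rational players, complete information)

Yes, Player 1's strictly dominant strategy is A

Work:
A strategy strictly dominates another if it gives a strictly higher payoff against every opponent action. Compare each pair of P1's strategies column-by-column:
  A vs B: [7 vs 1, 5 vs 3] → A strictly dominates B
  B vs A: [1 vs 7, 3 vs 5] → B does not strictly dominate A (column X: 1 ≤ 7)
A strictly dominates every other strategy → strictly dominant.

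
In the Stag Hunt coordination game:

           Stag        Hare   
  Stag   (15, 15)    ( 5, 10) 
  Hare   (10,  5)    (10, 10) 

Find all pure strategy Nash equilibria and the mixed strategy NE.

Pure NE: (Stag, Stag) and (Hare, Hare); Mixed NE: p = 0.5, q = 0.5

Work:
Check pure NE:
(Stag, Stag): (15, 15) - no unilateral deviation beneficial
(Hare, Hare): (10, 10) - no unilateral deviation beneficial
Mixed NE: P1 plays Stag with p = 0.5, P2 plays Stag with q = 0.5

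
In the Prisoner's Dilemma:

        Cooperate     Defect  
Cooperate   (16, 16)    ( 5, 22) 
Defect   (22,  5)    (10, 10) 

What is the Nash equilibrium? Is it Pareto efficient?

(Defect, Defect) is NE; not Pareto efficient

Work:
Defect dominates Cooperate for both players:
If P2 cooperates: Defect (22) > Cooperate (16)
If P2 defects: Defect (10) > Cooperate (5)
NE: (Defect, Defect) with payoff (10, 10)
But (Cooperate, Cooperate) = (16, 16) Pareto dominates (10, 10)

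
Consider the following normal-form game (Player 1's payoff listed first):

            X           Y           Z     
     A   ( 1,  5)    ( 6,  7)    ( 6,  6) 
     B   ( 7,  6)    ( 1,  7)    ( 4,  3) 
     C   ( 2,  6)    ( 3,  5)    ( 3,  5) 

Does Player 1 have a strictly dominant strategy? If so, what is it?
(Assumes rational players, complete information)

No strictly dominant strategy exists for Player 1

Work:
A strategy strictly dominates another if it gives a strictly higher payoff against every opponent action. Compare each pair of P1's strategies column-by-column:
  A vs B: [1 vs 7, 6 vs 1, 6 vs 4] → A does not strictly dominate B (column X: 1 ≤ 7)
  A vs C: [1 vs 2, 6 vs 3, 6 vs 3] → A does not strictly dominate C (column X: 1 ≤ 2)
  B vs A: [7 vs 1, 1 vs 6, 4 vs 6] → B does not strictly dominate A (column Y: 1 ≤ 6)
  B vs C: [7 vs 2, 1 vs 3, 4 vs 3] → B does not strictly dominate C (column Y: 1 ≤ 3)
  C vs A: [2 vs 1, 3 vs 6, 3 vs 6] → C does not strictly dominate A (column Y: 3 ≤ 6)
  C vs B: [2 vs 7, 3 vs 1, 3 vs 4] → C does not strictly dominate B (column X: 2 ≤ 7)
No single strategy strictly dominates all others → no strictly dominant strategy.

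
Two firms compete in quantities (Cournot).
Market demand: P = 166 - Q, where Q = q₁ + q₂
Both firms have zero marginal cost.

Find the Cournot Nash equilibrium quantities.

q₁* = q₂* = 55.33; P* = 55.33

Work:
Profit: π_i = P·q_i = (a - q_i - q_j)·q_i
FOC: ∂π_i/∂q_i = a - 2q_i - q_j = 0
Reaction function: q_i = (166 - q_j)/2
Symmetry: q* = 166/3 = 55.33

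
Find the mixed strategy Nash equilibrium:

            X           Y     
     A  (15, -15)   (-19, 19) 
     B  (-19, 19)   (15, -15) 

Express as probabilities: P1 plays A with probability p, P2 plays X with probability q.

p = 0.5, q = 0.5

Work:
Find probabilities that make opponent indifferent:
P2 chooses q to make P1 indifferent between A and B
P1 chooses p to make P2 indifferent between X and Y
Mixed NE: P1 plays (A: 0.5, B: 0.5), P2 plays (X: 0.5, Y: 0.5)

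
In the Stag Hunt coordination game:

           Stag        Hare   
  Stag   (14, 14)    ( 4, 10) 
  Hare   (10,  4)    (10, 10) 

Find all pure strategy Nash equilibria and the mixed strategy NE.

Pure NE: (Stag, Stag) and (Hare, Hare); Mixed NE: p = 0.6, q = 0.6

Work:
Check pure NE:
(Stag, Stag): (14, 14) - no unilateral deviation beneficial
(Hare, Hare): (10, 10) - no unilateral deviation beneficial
Mixed NE: P1 plays Stag with p = 0.6, P2 plays Stag with q = 0.6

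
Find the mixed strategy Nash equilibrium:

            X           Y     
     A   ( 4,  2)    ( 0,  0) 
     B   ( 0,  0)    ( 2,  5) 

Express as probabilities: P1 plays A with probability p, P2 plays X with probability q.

p = 0.7143, q = 0.3333

Work:
Find probabilities that make opponent indifferent:
P2 chooses q to make P1 indifferent between A and B
P1 chooses p to make P2 indifferent between X and Y
Mixed NE: P1 plays (A: 0.7143, B: 0.2857), P2 plays (X: 0.3333, Y: 0.6667)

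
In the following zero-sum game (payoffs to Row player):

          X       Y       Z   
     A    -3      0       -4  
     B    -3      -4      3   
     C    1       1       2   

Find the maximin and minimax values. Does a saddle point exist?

Maximin = 1, Minimax = 1, Saddle: True

Work:
Row minimums: [-4, -4, 1] → maximin = 1
Column maximums: [1, 1, 3] → minimax = 1
Saddle point exists! Game value = 1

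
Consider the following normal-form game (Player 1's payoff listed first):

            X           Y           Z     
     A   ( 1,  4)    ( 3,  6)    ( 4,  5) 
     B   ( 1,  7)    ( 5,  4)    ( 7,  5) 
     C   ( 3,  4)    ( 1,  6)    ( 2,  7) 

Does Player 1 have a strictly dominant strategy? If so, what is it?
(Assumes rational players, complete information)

No strictly dominant strategy exists for Player 1

Work:
A strategy strictly dominates another if it gives a strictly higher payoff against every opponent action. Compare each pair of P1's strategies column-by-column:
  A vs B: [1 vs 1, 3 vs 5, 4 vs 7] → A does not strictly dominate B (column X: 1 ≤ 1)
  A vs C: [1 vs 3, 3 vs 1, 4 vs 2] → A does not strictly dominate C (column X: 1 ≤ 3)
  B vs A: [1 vs 1, 5 vs 3, 7 vs 4] → B does not strictly dominate A (column X: 1 ≤ 1)
  B vs C: [1 vs 3, 5 vs 1, 7 vs 2] → B does not strictly dominate C (column X: 1 ≤ 3)
  C vs A: [3 vs 1, 1 vs 3, 2 vs 4] → C does not strictly dominate A (column Y: 1 ≤ 3)
  C vs B: [3 vs 1, 1 vs 5, 2 vs 7] → C does not strictly dominate B (column Y: 1 ≤ 5)
No single strategy strictly dominates all others → no strictly dominant strategy.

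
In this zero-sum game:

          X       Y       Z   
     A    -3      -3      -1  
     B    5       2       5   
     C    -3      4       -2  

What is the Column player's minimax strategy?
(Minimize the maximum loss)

Column should play Y, value = 4

Work:
Column player minimizes Row's maximum payoff:
Column X: max payoff to Row = 5
Column Y: max payoff to Row = 4
Column Z: max payoff to Row = 5
Minimum is 4, achieved by column Y.
Minimax strategy: Y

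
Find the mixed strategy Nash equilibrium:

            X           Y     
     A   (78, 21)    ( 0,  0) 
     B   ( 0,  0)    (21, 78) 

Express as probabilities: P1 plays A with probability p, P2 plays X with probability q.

p = 0.7879, q = 0.2121

Work:
Find probabilities that make opponent indifferent:
P2 chooses q to make P1 indifferent between A and B
P1 chooses p to make P2 indifferent between X and Y
Mixed NE: P1 plays (A: 0.7879, B: 0.2121), P2 plays (X: 0.2121, Y: 0.7879)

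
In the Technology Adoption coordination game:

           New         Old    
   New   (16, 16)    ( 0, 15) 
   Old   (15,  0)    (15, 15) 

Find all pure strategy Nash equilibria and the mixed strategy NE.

Pure NE: (New, New) and (Old, Old); Mixed NE: p = 0.9375, q = 0.9375

Work:
Check pure NE:
(New, New): (16, 16) - no unilateral deviation beneficial
(Old, Old): (15, 15) - no unilateral deviation beneficial
Mixed NE: P1 plays New with p = 0.9375, P2 plays New with q = 0.9375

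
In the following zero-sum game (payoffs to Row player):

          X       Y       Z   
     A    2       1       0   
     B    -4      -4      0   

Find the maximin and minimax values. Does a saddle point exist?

Maximin = 0, Minimax = 0, Saddle: True

Work:
Row minimums: [0, -4] → maximin = 0
Column maximums: [2, 1, 0] → minimax = 0
Saddle point exists! Game value = 0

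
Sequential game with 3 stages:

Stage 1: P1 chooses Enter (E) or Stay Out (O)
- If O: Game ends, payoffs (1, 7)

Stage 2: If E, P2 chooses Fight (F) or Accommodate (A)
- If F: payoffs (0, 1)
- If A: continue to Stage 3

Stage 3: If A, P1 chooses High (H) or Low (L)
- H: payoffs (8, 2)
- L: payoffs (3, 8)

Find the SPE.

SPE: (E, A, H); Outcome (8, 2)

Work:
Stage 3: P1 chooses H (8 vs 3)
Stage 2: P2: F->1, A->2 (anticipating H). Choose A
Stage 1: P1: O->1, E->8 (anticipating A, H). Choose E
SPE path: E -> A -> H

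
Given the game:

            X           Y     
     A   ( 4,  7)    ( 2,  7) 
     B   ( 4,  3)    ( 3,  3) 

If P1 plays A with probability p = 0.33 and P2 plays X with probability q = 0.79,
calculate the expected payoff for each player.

E[P1] = 3.7207, E[P2] = 4.32

Work:
E[P1] = p·q·π₁(A,X) + p·(1-q)·π₁(A,Y) + (1-p)·q·π₁(B,X) + (1-p)·(1-q)·π₁(B,Y)
= 0.33·0.79·4 + 0.33·0.21·2 + 0.67·0.79·4 + 0.67·0.21·3
= 3.7207

E[P2] = 4.32 (similar calculation)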